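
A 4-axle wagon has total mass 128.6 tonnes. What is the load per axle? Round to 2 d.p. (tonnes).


Load per axle = total weight / number of axles
Load = 128.6 / 4
Load = 32.15 tonnes

32.15


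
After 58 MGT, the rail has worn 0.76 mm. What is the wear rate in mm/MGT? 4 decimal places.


Wear rate = total wear / cumulative tonnage
Rate = 0.76 / 58
Rate = 0.0131 mm/MGT

0.0131


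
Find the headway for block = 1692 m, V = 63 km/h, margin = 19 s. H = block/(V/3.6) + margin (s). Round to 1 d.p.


V = 63 / 3.6 = 17.5 m/s
Block traversal time = 1692 / 17.5 = 96.6857 s
Headway = 96.6857 + 19
Headway = 115.7 s

115.7


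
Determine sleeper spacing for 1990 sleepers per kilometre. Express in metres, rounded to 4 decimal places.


Spacing = 1000 m / number of sleepers
Spacing = 1000 / 1990
Spacing = 0.5025 m

0.5025


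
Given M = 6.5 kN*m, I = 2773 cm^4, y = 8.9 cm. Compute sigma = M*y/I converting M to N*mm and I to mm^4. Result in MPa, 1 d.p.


Convert units:
M = 6.5 kN*m = 6500000 N*mm
y = 8.9 cm = 89 mm
I = 2773 cm^4 = 27730000 mm^4
sigma = 6500000 * 89 / 27730000
sigma = 20.9 MPa

20.9


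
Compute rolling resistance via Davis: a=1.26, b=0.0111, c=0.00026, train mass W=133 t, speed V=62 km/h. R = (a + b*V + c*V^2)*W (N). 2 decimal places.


b*V = 0.0111 * 62 = 0.6882
c*V^2 = 0.00026 * 3844 = 0.99944
R_per_t = 1.26 + 0.6882 + 0.99944 = 2.94764 N/t
R_total = 2.94764 * 133 = 392.04 N

392.04


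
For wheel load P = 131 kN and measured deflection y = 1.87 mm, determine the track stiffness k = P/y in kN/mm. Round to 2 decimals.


Track stiffness k = P / y
k = 131 / 1.87
k = 70.05 kN/mm

70.05


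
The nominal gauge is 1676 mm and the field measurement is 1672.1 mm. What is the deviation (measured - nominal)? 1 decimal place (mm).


Deviation = measured - nominal
Deviation = 1672.1 - 1676
Deviation = -3.9 mm

-3.9


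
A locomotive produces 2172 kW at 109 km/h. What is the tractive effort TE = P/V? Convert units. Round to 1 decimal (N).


Convert: P = 2172 kW = 2172000 W
V = 109 / 3.6 = 30.2778 m/s
TE = 2172000 / 30.2778
TE = 71735.8 N

71735.8


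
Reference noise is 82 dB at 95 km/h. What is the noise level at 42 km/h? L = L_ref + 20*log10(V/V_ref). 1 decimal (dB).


V/V_ref = 42 / 95 = 0.442105
log10(0.442105) = -0.354474
20 * -0.354474 = -7.0895
L = 82 + -7.0895 = 74.9 dB

74.9


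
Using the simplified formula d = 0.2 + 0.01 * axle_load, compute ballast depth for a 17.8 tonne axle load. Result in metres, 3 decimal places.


d = 0.2 + 0.01 * 17.8
d = 0.2 + 0.178
d = 0.378 m

0.378


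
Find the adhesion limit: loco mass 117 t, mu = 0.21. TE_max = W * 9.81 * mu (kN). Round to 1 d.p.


TE_max = W * g * mu
TE_max = 117 * 9.81 * 0.21
TE_max = 1147.77 * 0.21
TE_max = 241.0 kN

241.0


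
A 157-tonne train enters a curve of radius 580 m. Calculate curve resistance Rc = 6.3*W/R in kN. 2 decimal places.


Rc = 6.3 * W / R
Rc = 6.3 * 157 / 580
Rc = 989.1 / 580
Rc = 1.71 kN

1.71


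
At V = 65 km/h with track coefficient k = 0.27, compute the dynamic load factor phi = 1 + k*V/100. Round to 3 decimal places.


phi = 1 + k * V / 100
phi = 1 + 0.27 * 65 / 100
phi = 1 + 0.1755
phi = 1.176

1.176


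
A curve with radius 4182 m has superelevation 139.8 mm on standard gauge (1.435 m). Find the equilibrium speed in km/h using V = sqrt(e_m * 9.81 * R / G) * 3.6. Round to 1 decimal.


Convert cant: e = 139.8 mm = 0.1398 m
V_ms = sqrt(0.1398 * 9.81 * 4182 / 1.435)
V_ms = sqrt(3996.762171) = 63.22 m/s
V = 63.22 * 3.6 = 227.6 km/h

227.6


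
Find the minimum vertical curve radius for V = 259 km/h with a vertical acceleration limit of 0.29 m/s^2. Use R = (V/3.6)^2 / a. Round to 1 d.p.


Convert speed: V = 259 / 3.6 = 71.9444 m/s
V^2 = 5176.0031 m^2/s^2
R_v = 5176.0031 / 0.29
R_v = 17848.3 m

17848.3


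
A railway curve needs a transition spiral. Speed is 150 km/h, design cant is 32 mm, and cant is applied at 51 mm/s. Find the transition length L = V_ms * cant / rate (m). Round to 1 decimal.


Convert speed: V = 150 / 3.6 = 41.6667 m/s
L = 41.6667 * 32 / 51
L = 1333.3333 / 51
L = 26.1 m

26.1


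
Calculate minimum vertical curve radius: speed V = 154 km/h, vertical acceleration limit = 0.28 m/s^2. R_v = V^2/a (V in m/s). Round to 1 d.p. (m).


Convert speed: V = 154 / 3.6 = 42.7778 m/s
V^2 = 1829.9383 m^2/s^2
R_v = 1829.9383 / 0.28
R_v = 6535.5 m

6535.5


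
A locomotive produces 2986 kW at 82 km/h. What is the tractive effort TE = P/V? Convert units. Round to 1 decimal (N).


Convert: P = 2986 kW = 2986000 W
V = 82 / 3.6 = 22.7778 m/s
TE = 2986000 / 22.7778
TE = 131092.7 N

131092.7


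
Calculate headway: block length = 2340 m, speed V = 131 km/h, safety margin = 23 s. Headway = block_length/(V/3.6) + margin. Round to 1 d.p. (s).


V = 131 / 3.6 = 36.3889 m/s
Block traversal time = 2340 / 36.3889 = 64.3053 s
Headway = 64.3053 + 23
Headway = 87.3 s

87.3


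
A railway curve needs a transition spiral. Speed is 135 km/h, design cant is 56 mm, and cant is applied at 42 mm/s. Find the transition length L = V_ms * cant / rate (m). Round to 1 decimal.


Convert speed: V = 135 / 3.6 = 37.5 m/s
L = 37.5 * 56 / 42
L = 2100.0 / 42
L = 50.0 m

50.0


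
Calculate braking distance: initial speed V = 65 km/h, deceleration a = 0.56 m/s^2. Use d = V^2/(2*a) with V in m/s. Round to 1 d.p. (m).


Convert speed: V = 65 / 3.6 = 18.0556 m/s
V^2 = 326.0031
d = 326.0031 / (2 * 0.56)
d = 326.0031 / 1.12
d = 291.1 m

291.1


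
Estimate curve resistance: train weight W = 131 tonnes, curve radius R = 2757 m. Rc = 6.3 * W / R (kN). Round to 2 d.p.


Rc = 6.3 * W / R
Rc = 6.3 * 131 / 2757
Rc = 825.3 / 2757
Rc = 0.30 kN

0.30


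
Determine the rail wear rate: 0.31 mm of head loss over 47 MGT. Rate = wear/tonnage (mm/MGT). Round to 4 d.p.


Wear rate = total wear / cumulative tonnage
Rate = 0.31 / 47
Rate = 0.0066 mm/MGT

0.0066


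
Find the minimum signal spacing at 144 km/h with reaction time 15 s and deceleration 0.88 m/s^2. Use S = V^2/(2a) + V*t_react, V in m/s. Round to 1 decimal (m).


V = 144 / 3.6 = 40.0 m/s
Braking distance = 40.0^2 / (2*0.88) = 909.0909 m
Sighting distance = 40.0 * 15 = 600.0 m
S = 909.0909 + 600.0 = 1509.1 m

1509.1


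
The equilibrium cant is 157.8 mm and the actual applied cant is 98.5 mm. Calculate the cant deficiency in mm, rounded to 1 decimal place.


Cant deficiency = equilibrium cant - actual cant
CD = 157.8 - 98.5
CD = 59.3 mm

59.3


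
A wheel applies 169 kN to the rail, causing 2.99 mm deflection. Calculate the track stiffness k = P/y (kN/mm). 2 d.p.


Track stiffness k = P / y
k = 169 / 2.99
k = 56.52 kN/mm

56.52


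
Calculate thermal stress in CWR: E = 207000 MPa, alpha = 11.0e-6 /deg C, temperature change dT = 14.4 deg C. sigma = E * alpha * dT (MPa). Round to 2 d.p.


sigma = E * alpha * dT
sigma = 207000 * 11.0e-6 * 14.4
sigma = 2.277 * 14.4
sigma = 32.79 MPa

32.79


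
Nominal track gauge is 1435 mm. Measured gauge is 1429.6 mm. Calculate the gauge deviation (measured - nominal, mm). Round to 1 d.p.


Deviation = measured - nominal
Deviation = 1429.6 - 1435
Deviation = -5.4 mm

-5.4


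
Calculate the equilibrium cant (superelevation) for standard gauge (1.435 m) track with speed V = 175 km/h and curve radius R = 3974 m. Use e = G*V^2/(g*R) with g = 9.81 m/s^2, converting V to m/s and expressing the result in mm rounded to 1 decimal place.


Convert speed: V = 175 / 3.6 = 48.6111 m/s
Apply formula: e = 1.435 * 48.6111^2 / (9.81 * 3974)
e = 1.435 * 2363.0401 / 38984.94
e = 0.086981 m = 87.0 mm

87.0


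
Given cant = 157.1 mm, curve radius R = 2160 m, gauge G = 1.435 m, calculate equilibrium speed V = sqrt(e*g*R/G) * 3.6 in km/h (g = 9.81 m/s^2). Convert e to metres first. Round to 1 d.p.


Convert cant: e = 157.1 mm = 0.1571 m
V_ms = sqrt(0.1571 * 9.81 * 2160 / 1.435)
V_ms = sqrt(2319.781296) = 48.1641 m/s
V = 48.1641 * 3.6 = 173.4 km/h

173.4


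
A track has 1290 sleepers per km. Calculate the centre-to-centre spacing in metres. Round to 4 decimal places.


Spacing = 1000 m / number of sleepers
Spacing = 1000 / 1290
Spacing = 0.7752 m

0.7752


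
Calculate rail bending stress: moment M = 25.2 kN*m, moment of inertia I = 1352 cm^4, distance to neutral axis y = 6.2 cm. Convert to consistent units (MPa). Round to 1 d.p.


Convert units:
M = 25.2 kN*m = 25200000 N*mm
y = 6.2 cm = 62 mm
I = 1352 cm^4 = 13520000 mm^4
sigma = 25200000 * 62 / 13520000
sigma = 115.6 MPa

115.6


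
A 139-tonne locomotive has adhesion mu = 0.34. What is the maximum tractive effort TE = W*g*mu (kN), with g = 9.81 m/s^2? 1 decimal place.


TE_max = W * g * mu
TE_max = 139 * 9.81 * 0.34
TE_max = 1363.59 * 0.34
TE_max = 463.6 kN

463.6


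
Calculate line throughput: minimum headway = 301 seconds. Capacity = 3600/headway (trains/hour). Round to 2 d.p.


Capacity = 3600 / headway
Capacity = 3600 / 301
Capacity = 11.96 trains/hour

11.96


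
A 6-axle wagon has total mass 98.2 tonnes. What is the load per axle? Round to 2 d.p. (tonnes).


Load per axle = total weight / number of axles
Load = 98.2 / 6
Load = 16.37 tonnes

16.37


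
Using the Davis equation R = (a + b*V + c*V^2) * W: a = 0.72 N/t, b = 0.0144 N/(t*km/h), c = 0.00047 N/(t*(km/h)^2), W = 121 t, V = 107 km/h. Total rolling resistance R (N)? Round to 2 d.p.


b*V = 0.0144 * 107 = 1.5408
c*V^2 = 0.00047 * 11449 = 5.38103
R_per_t = 0.72 + 1.5408 + 5.38103 = 7.64183 N/t
R_total = 7.64183 * 121 = 924.66 N

924.66


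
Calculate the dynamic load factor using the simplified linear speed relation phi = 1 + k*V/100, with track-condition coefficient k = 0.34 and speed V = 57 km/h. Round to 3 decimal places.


phi = 1 + k * V / 100
phi = 1 + 0.34 * 57 / 100
phi = 1 + 0.1938
phi = 1.194

1.194


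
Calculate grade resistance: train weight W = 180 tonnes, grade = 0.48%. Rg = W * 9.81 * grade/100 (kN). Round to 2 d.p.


Rg = W * 9.81 * grade / 100
Rg = 180 * 9.81 * 0.48 / 100
Rg = 1765.8 * 0.0048
Rg = 8.48 kN

8.48


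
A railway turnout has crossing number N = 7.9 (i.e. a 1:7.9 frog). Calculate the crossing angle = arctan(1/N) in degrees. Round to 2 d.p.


1/N = 1/7.9 = 0.126582
angle = arctan(0.126582) = 0.125913 rad
angle = 0.125913 * 180/pi = 7.21 degrees

7.21


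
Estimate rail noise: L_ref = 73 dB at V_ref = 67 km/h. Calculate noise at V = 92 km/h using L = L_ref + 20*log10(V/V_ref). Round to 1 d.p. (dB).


V/V_ref = 92 / 67 = 1.373134
log10(1.373134) = 0.137713
20 * 0.137713 = 2.7543
L = 73 + 2.7543 = 75.8 dB

75.8


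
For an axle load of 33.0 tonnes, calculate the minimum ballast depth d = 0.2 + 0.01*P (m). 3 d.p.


d = 0.2 + 0.01 * 33.0
d = 0.2 + 0.33
d = 0.530 m

0.530


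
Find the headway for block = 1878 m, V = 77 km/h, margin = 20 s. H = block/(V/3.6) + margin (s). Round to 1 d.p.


V = 77 / 3.6 = 21.3889 m/s
Block traversal time = 1878 / 21.3889 = 87.8026 s
Headway = 87.8026 + 20
Headway = 107.8 s

107.8


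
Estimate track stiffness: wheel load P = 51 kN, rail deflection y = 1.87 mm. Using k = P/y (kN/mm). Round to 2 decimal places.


Track stiffness k = P / y
k = 51 / 1.87
k = 27.27 kN/mm

27.27


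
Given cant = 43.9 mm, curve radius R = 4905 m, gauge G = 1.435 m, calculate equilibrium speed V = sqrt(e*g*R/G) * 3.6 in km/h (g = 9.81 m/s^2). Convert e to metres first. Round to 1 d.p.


Convert cant: e = 43.9 mm = 0.0439 m
V_ms = sqrt(0.0439 * 9.81 * 4905 / 1.435)
V_ms = sqrt(1472.043481) = 38.3672 m/s
V = 38.3672 * 3.6 = 138.1 km/h

138.1


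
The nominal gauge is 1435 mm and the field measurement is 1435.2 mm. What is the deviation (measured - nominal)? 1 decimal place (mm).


Deviation = measured - nominal
Deviation = 1435.2 - 1435
Deviation = 0.2 mm

0.2


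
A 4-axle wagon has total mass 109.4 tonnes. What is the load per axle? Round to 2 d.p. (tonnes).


Load per axle = total weight / number of axles
Load = 109.4 / 4
Load = 27.35 tonnes

27.35


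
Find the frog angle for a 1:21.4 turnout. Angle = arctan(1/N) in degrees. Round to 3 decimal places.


1/N = 1/21.4 = 0.046729
angle = arctan(0.046729) = 0.046695 rad
angle = 0.046695 * 180/pi = 2.675 degrees

2.675


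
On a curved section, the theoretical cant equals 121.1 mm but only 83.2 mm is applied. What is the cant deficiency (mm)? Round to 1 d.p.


Cant deficiency = equilibrium cant - actual cant
CD = 121.1 - 83.2
CD = 37.9 mm

37.9


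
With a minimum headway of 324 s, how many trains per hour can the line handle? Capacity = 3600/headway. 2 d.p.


Capacity = 3600 / headway
Capacity = 3600 / 324
Capacity = 11.11 trains/hour

11.11


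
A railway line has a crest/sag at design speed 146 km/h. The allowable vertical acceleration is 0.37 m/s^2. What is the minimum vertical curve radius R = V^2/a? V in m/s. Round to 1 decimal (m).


Convert speed: V = 146 / 3.6 = 40.5556 m/s
V^2 = 1644.7531 m^2/s^2
R_v = 1644.7531 / 0.37
R_v = 4445.3 m

4445.3


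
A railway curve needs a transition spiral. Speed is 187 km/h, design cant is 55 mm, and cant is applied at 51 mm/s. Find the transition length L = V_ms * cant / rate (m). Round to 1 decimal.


Convert speed: V = 187 / 3.6 = 51.9444 m/s
L = 51.9444 * 55 / 51
L = 2856.9444 / 51
L = 56.0 m

56.0


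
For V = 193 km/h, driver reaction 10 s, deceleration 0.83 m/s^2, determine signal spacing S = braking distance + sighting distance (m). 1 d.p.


V = 193 / 3.6 = 53.6111 m/s
Braking distance = 53.6111^2 / (2*0.83) = 1731.4164 m
Sighting distance = 53.6111 * 10 = 536.1111 m
S = 1731.4164 + 536.1111 = 2267.5 m

2267.5


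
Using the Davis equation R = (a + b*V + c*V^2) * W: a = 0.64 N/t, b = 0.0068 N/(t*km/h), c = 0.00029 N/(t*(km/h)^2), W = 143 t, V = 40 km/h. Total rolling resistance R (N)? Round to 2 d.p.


b*V = 0.0068 * 40 = 0.272
c*V^2 = 0.00029 * 1600 = 0.464
R_per_t = 0.64 + 0.272 + 0.464 = 1.376 N/t
R_total = 1.376 * 143 = 196.77 N

196.77


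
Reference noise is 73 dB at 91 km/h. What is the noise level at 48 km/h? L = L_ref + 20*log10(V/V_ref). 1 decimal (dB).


V/V_ref = 48 / 91 = 0.527473
log10(0.527473) = -0.2778
20 * -0.2778 = -5.556
L = 73 + -5.556 = 67.4 dB

67.4


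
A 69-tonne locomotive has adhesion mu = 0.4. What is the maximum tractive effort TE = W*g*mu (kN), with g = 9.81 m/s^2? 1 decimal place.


TE_max = W * g * mu
TE_max = 69 * 9.81 * 0.4
TE_max = 676.89 * 0.4
TE_max = 270.8 kN

270.8


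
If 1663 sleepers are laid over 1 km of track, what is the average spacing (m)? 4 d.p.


Spacing = 1000 m / number of sleepers
Spacing = 1000 / 1663
Spacing = 0.6013 m

0.6013


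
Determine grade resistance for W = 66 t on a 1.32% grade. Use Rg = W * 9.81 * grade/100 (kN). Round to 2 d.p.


Rg = W * 9.81 * grade / 100
Rg = 66 * 9.81 * 1.32 / 100
Rg = 647.46 * 0.0132
Rg = 8.55 kN

8.55


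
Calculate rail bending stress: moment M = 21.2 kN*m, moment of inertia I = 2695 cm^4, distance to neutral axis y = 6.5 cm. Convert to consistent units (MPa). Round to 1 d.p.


Convert units:
M = 21.2 kN*m = 21200000 N*mm
y = 6.5 cm = 65 mm
I = 2695 cm^4 = 26950000 mm^4
sigma = 21200000 * 65 / 26950000
sigma = 51.1 MPa

51.1


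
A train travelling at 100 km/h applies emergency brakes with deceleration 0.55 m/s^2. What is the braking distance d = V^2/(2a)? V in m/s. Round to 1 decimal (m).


Convert speed: V = 100 / 3.6 = 27.7778 m/s
V^2 = 771.6049
d = 771.6049 / (2 * 0.55)
d = 771.6049 / 1.1
d = 701.5 m

701.5


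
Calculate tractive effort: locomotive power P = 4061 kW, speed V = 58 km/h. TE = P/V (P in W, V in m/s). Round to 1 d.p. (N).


Convert: P = 4061 kW = 4061000 W
V = 58 / 3.6 = 16.1111 m/s
TE = 4061000 / 16.1111
TE = 252062.1 N

252062.1


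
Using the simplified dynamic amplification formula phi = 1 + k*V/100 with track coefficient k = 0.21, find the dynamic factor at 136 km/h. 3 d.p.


phi = 1 + k * V / 100
phi = 1 + 0.21 * 136 / 100
phi = 1 + 0.2856
phi = 1.286

1.286


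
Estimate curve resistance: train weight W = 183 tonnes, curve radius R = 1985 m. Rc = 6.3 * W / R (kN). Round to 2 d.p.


Rc = 6.3 * W / R
Rc = 6.3 * 183 / 1985
Rc = 1152.9 / 1985
Rc = 0.58 kN

0.58


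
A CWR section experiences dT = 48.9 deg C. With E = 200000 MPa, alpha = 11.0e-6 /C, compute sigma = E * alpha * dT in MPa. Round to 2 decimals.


sigma = E * alpha * dT
sigma = 200000 * 11.0e-6 * 48.9
sigma = 2.2 * 48.9
sigma = 107.58 MPa

107.58


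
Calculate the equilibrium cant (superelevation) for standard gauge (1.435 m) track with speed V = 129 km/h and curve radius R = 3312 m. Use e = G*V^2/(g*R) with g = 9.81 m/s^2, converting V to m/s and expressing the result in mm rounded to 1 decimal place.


Convert speed: V = 129 / 3.6 = 35.8333 m/s
Apply formula: e = 1.435 * 35.8333^2 / (9.81 * 3312)
e = 1.435 * 1284.0278 / 32490.72
e = 0.056711 m = 56.7 mm

56.7


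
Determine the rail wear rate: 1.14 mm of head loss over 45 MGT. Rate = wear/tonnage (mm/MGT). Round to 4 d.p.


Wear rate = total wear / cumulative tonnage
Rate = 1.14 / 45
Rate = 0.0253 mm/MGT

0.0253


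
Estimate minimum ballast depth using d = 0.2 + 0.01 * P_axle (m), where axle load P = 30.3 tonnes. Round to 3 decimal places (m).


d = 0.2 + 0.01 * 30.3
d = 0.2 + 0.303
d = 0.503 m

0.503


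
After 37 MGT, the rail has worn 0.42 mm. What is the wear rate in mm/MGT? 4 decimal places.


Wear rate = total wear / cumulative tonnage
Rate = 0.42 / 37
Rate = 0.0114 mm/MGT

0.0114


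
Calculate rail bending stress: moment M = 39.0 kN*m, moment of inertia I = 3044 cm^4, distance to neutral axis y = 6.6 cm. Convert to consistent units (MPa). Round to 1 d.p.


Convert units:
M = 39.0 kN*m = 39000000 N*mm
y = 6.6 cm = 66 mm
I = 3044 cm^4 = 30440000 mm^4
sigma = 39000000 * 66 / 30440000
sigma = 84.6 MPa

84.6


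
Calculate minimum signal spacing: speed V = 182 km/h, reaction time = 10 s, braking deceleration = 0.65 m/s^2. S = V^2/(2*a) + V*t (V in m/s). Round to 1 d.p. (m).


V = 182 / 3.6 = 50.5556 m/s
Braking distance = 50.5556^2 / (2*0.65) = 1966.0494 m
Sighting distance = 50.5556 * 10 = 505.5556 m
S = 1966.0494 + 505.5556 = 2471.6 m

2471.6


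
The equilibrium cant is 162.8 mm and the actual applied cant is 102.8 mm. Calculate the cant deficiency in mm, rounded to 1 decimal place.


Cant deficiency = equilibrium cant - actual cant
CD = 162.8 - 102.8
CD = 60.0 mm

60.0


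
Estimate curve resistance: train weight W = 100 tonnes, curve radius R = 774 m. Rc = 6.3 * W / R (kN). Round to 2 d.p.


Rc = 6.3 * W / R
Rc = 6.3 * 100 / 774
Rc = 630.0 / 774
Rc = 0.81 kN

0.81


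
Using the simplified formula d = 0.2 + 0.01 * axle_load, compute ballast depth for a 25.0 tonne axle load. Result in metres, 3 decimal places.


d = 0.2 + 0.01 * 25.0
d = 0.2 + 0.25
d = 0.450 m

0.450


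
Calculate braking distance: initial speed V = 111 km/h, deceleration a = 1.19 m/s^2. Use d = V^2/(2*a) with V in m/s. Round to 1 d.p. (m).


Convert speed: V = 111 / 3.6 = 30.8333 m/s
V^2 = 950.6944
d = 950.6944 / (2 * 1.19)
d = 950.6944 / 2.38
d = 399.5 m

399.5


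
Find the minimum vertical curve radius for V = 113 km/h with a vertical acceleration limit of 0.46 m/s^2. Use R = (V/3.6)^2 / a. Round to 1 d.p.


Convert speed: V = 113 / 3.6 = 31.3889 m/s
V^2 = 985.2623 m^2/s^2
R_v = 985.2623 / 0.46
R_v = 2141.9 m

2141.9


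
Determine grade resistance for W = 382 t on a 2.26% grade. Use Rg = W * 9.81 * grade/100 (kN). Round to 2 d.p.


Rg = W * 9.81 * grade / 100
Rg = 382 * 9.81 * 2.26 / 100
Rg = 3747.42 * 0.0226
Rg = 84.69 kN

84.69


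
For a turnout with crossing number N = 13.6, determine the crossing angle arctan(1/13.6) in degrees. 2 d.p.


1/N = 1/13.6 = 0.073529
angle = arctan(0.073529) = 0.073397 rad
angle = 0.073397 * 180/pi = 4.21 degrees

4.21


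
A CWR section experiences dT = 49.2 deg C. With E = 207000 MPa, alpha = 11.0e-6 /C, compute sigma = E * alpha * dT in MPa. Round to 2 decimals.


sigma = E * alpha * dT
sigma = 207000 * 11.0e-6 * 49.2
sigma = 2.277 * 49.2
sigma = 112.03 MPa

112.03


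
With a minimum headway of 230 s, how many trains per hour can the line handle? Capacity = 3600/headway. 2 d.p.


Capacity = 3600 / headway
Capacity = 3600 / 230
Capacity = 15.65 trains/hour

15.65


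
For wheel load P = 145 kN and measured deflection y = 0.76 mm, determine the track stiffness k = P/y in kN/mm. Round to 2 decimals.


Track stiffness k = P / y
k = 145 / 0.76
k = 190.79 kN/mm

190.79


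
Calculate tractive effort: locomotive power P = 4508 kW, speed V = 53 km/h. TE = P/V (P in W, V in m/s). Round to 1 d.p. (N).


Convert: P = 4508 kW = 4508000 W
V = 53 / 3.6 = 14.7222 m/s
TE = 4508000 / 14.7222
TE = 306203.8 N

306203.8


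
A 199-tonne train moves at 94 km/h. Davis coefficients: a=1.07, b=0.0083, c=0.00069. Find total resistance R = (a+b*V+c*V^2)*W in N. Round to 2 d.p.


b*V = 0.0083 * 94 = 0.7802
c*V^2 = 0.00069 * 8836 = 6.09684
R_per_t = 1.07 + 0.7802 + 6.09684 = 7.94704 N/t
R_total = 7.94704 * 199 = 1581.46 N

1581.46


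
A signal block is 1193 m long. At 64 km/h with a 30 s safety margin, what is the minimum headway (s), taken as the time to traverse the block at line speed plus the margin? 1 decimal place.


V = 64 / 3.6 = 17.7778 m/s
Block traversal time = 1193 / 17.7778 = 67.1063 s
Headway = 67.1063 + 30
Headway = 97.1 s

97.1


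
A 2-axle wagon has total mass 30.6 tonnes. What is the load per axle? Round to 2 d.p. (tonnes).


Load per axle = total weight / number of axles
Load = 30.6 / 2
Load = 15.30 tonnes

15.30


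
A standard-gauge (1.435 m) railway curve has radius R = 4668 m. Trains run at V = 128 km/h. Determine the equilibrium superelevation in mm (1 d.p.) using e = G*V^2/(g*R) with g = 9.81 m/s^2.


Convert speed: V = 128 / 3.6 = 35.5556 m/s
Apply formula: e = 1.435 * 35.5556^2 / (9.81 * 4668)
e = 1.435 * 1264.1975 / 45793.08
e = 0.039616 m = 39.6 mm

39.6


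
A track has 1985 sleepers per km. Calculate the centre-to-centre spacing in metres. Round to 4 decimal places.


Spacing = 1000 m / number of sleepers
Spacing = 1000 / 1985
Spacing = 0.5038 m

0.5038


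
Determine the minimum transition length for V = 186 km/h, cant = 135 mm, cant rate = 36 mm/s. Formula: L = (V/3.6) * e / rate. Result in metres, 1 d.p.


Convert speed: V = 186 / 3.6 = 51.6667 m/s
L = 51.6667 * 135 / 36
L = 6975.0 / 36
L = 193.8 m

193.8


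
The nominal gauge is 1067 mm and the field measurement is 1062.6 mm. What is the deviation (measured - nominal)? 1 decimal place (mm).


Deviation = measured - nominal
Deviation = 1062.6 - 1067
Deviation = -4.4 mm

-4.4


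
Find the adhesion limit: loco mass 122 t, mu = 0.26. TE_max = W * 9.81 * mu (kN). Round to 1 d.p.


TE_max = W * g * mu
TE_max = 122 * 9.81 * 0.26
TE_max = 1196.82 * 0.26
TE_max = 311.2 kN

311.2


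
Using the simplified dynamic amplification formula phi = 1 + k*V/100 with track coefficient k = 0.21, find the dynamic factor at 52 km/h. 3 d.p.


phi = 1 + k * V / 100
phi = 1 + 0.21 * 52 / 100
phi = 1 + 0.1092
phi = 1.109

1.109


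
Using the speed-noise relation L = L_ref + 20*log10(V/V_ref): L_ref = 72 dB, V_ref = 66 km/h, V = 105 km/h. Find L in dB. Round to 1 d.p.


V/V_ref = 105 / 66 = 1.590909
log10(1.590909) = 0.201645
20 * 0.201645 = 4.0329
L = 72 + 4.0329 = 76.0 dB

76.0


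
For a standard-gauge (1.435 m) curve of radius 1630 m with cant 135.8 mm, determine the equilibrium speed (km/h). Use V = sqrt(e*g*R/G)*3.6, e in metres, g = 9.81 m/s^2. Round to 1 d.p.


Convert cant: e = 135.8 mm = 0.1358 m
V_ms = sqrt(0.1358 * 9.81 * 1630 / 1.435)
V_ms = sqrt(1513.22839) = 38.9002 m/s
V = 38.9002 * 3.6 = 140.0 km/h

140.0


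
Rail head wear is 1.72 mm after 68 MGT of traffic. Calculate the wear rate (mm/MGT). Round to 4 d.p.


Wear rate = total wear / cumulative tonnage
Rate = 1.72 / 68
Rate = 0.0253 mm/MGT

0.0253


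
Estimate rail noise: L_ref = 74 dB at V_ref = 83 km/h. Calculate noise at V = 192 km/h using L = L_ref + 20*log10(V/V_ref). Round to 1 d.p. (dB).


V/V_ref = 192 / 83 = 2.313253
log10(2.313253) = 0.364223
20 * 0.364223 = 7.2845
L = 74 + 7.2845 = 81.3 dB

81.3


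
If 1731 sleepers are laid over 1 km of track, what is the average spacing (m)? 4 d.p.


Spacing = 1000 m / number of sleepers
Spacing = 1000 / 1731
Spacing = 0.5777 m

0.5777


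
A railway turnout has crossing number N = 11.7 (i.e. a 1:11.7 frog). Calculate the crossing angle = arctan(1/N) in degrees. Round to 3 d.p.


1/N = 1/11.7 = 0.08547
angle = arctan(0.08547) = 0.085263 rad
angle = 0.085263 * 180/pi = 4.885 degrees

4.885


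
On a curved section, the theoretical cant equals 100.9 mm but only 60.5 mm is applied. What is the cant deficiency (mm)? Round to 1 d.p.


Cant deficiency = equilibrium cant - actual cant
CD = 100.9 - 60.5
CD = 40.4 mm

40.4


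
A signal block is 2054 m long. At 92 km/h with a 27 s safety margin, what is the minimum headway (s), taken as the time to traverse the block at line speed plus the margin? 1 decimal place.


V = 92 / 3.6 = 25.5556 m/s
Block traversal time = 2054 / 25.5556 = 80.3739 s
Headway = 80.3739 + 27
Headway = 107.4 s

107.4


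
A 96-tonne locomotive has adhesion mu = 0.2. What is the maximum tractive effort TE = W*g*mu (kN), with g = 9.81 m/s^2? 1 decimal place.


TE_max = W * g * mu
TE_max = 96 * 9.81 * 0.2
TE_max = 941.76 * 0.2
TE_max = 188.4 kN

188.4


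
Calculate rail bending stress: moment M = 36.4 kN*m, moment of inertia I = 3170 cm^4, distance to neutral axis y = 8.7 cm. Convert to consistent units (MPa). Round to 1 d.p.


Convert units:
M = 36.4 kN*m = 36400000 N*mm
y = 8.7 cm = 87 mm
I = 3170 cm^4 = 31700000 mm^4
sigma = 36400000 * 87 / 31700000
sigma = 99.9 MPa

99.9


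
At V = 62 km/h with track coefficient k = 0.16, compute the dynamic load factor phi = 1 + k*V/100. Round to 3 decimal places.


phi = 1 + k * V / 100
phi = 1 + 0.16 * 62 / 100
phi = 1 + 0.0992
phi = 1.099

1.099


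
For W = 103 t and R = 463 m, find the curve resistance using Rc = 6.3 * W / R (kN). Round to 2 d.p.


Rc = 6.3 * W / R
Rc = 6.3 * 103 / 463
Rc = 648.9 / 463
Rc = 1.40 kN

1.40


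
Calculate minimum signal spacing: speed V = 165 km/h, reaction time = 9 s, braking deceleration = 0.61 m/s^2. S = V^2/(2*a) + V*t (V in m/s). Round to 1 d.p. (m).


V = 165 / 3.6 = 45.8333 m/s
Braking distance = 45.8333^2 / (2*0.61) = 1721.8807 m
Sighting distance = 45.8333 * 9 = 412.5 m
S = 1721.8807 + 412.5 = 2134.4 m

2134.4


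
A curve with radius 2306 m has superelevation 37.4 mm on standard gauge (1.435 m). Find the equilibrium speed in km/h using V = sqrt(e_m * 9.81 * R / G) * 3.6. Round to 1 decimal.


Convert cant: e = 37.4 mm = 0.0374 m
V_ms = sqrt(0.0374 * 9.81 * 2306 / 1.435)
V_ms = sqrt(589.587153) = 24.2814 m/s
V = 24.2814 * 3.6 = 87.4 km/h

87.4


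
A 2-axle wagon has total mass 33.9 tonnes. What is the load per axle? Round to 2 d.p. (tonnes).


Load per axle = total weight / number of axles
Load = 33.9 / 2
Load = 16.95 tonnes

16.95


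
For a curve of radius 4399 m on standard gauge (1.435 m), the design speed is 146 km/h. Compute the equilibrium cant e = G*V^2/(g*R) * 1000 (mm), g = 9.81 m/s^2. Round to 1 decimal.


Convert speed: V = 146 / 3.6 = 40.5556 m/s
Apply formula: e = 1.435 * 40.5556^2 / (9.81 * 4399)
e = 1.435 * 1644.7531 / 43154.19
e = 0.054693 m = 54.7 mm

54.7


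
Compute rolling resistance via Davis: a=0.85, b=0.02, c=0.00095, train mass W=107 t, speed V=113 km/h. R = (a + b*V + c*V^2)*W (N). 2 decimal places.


b*V = 0.02 * 113 = 2.26
c*V^2 = 0.00095 * 12769 = 12.13055
R_per_t = 0.85 + 2.26 + 12.13055 = 15.24055 N/t
R_total = 15.24055 * 107 = 1630.74 N

1630.74


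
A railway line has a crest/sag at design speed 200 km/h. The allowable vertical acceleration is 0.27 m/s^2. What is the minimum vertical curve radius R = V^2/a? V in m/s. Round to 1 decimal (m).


Convert speed: V = 200 / 3.6 = 55.5556 m/s
V^2 = 3086.4198 m^2/s^2
R_v = 3086.4198 / 0.27
R_v = 11431.2 m

11431.2


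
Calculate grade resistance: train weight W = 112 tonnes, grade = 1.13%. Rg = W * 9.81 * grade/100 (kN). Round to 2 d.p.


Rg = W * 9.81 * grade / 100
Rg = 112 * 9.81 * 1.13 / 100
Rg = 1098.72 * 0.0113
Rg = 12.42 kN

12.42


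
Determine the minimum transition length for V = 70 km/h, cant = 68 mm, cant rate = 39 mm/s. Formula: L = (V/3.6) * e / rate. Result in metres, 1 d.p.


Convert speed: V = 70 / 3.6 = 19.4444 m/s
L = 19.4444 * 68 / 39
L = 1322.2222 / 39
L = 33.9 m

33.9


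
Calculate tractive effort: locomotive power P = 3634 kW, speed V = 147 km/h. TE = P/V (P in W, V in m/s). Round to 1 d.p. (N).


Convert: P = 3634 kW = 3634000 W
V = 147 / 3.6 = 40.8333 m/s
TE = 3634000 / 40.8333
TE = 88995.9 N

88995.9


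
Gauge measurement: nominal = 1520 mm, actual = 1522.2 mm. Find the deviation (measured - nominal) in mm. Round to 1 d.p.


Deviation = measured - nominal
Deviation = 1522.2 - 1520
Deviation = 2.2 mm

2.2


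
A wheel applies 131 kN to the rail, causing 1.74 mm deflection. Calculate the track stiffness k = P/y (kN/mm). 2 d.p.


Track stiffness k = P / y
k = 131 / 1.74
k = 75.29 kN/mm

75.29


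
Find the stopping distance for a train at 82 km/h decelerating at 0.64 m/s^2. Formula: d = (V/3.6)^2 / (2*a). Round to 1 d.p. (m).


Convert speed: V = 82 / 3.6 = 22.7778 m/s
V^2 = 518.8272
d = 518.8272 / (2 * 0.64)
d = 518.8272 / 1.28
d = 405.3 m

405.3


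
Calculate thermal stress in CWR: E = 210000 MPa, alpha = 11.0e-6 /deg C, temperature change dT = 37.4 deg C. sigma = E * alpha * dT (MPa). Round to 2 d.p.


sigma = E * alpha * dT
sigma = 210000 * 11.0e-6 * 37.4
sigma = 2.31 * 37.4
sigma = 86.39 MPa

86.39


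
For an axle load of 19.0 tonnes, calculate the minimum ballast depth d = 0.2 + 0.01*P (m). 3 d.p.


d = 0.2 + 0.01 * 19.0
d = 0.2 + 0.19
d = 0.390 m

0.390


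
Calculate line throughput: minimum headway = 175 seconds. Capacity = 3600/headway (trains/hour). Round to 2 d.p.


Capacity = 3600 / headway
Capacity = 3600 / 175
Capacity = 20.57 trains/hour

20.57


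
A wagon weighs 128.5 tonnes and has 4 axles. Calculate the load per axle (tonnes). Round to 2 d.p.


Load per axle = total weight / number of axles
Load = 128.5 / 4
Load = 32.13 tonnes

32.13


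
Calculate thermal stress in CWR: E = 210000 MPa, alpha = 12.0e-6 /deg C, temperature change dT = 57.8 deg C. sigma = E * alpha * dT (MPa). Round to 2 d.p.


sigma = E * alpha * dT
sigma = 210000 * 12.0e-6 * 57.8
sigma = 2.52 * 57.8
sigma = 145.66 MPa

145.66


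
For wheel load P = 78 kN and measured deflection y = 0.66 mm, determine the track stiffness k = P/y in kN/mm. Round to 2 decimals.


Track stiffness k = P / y
k = 78 / 0.66
k = 118.18 kN/mm

118.18


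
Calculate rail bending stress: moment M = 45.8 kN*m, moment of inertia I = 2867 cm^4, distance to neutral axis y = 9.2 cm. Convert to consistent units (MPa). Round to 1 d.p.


Convert units:
M = 45.8 kN*m = 45800000 N*mm
y = 9.2 cm = 92 mm
I = 2867 cm^4 = 28670000 mm^4
sigma = 45800000 * 92 / 28670000
sigma = 147.0 MPa

147.0


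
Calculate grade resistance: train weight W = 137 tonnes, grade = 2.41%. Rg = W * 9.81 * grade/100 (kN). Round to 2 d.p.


Rg = W * 9.81 * grade / 100
Rg = 137 * 9.81 * 2.41 / 100
Rg = 1343.97 * 0.0241
Rg = 32.39 kN

32.39


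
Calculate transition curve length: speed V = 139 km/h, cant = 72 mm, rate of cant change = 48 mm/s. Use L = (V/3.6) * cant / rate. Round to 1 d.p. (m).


Convert speed: V = 139 / 3.6 = 38.6111 m/s
L = 38.6111 * 72 / 48
L = 2780.0 / 48
L = 57.9 m

57.9


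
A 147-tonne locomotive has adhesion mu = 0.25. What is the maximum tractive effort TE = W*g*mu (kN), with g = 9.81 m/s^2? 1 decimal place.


TE_max = W * g * mu
TE_max = 147 * 9.81 * 0.25
TE_max = 1442.07 * 0.25
TE_max = 360.5 kN

360.5


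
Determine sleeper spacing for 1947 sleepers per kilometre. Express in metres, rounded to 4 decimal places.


Spacing = 1000 m / number of sleepers
Spacing = 1000 / 1947
Spacing = 0.5136 m

0.5136


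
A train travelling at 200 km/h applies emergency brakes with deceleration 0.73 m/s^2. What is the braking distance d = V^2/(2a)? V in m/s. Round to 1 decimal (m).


Convert speed: V = 200 / 3.6 = 55.5556 m/s
V^2 = 3086.4198
d = 3086.4198 / (2 * 0.73)
d = 3086.4198 / 1.46
d = 2114.0 m

2114.0


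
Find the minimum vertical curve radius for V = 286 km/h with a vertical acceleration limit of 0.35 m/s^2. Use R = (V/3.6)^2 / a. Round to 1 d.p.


Convert speed: V = 286 / 3.6 = 79.4444 m/s
V^2 = 6311.4198 m^2/s^2
R_v = 6311.4198 / 0.35
R_v = 18032.6 m

18032.6


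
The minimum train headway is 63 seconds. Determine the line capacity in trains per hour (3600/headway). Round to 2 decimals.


Capacity = 3600 / headway
Capacity = 3600 / 63
Capacity = 57.14 trains/hour

57.14


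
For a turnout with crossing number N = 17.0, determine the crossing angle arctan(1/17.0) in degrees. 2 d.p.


1/N = 1/17.0 = 0.058824
angle = arctan(0.058824) = 0.058756 rad
angle = 0.058756 * 180/pi = 3.37 degrees

3.37


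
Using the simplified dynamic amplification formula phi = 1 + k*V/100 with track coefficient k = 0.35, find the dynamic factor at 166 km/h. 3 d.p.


phi = 1 + k * V / 100
phi = 1 + 0.35 * 166 / 100
phi = 1 + 0.581
phi = 1.581

1.581


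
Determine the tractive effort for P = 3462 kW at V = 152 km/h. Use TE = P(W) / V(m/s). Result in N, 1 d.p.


Convert: P = 3462 kW = 3462000 W
V = 152 / 3.6 = 42.2222 m/s
TE = 3462000 / 42.2222
TE = 81994.7 N

81994.7


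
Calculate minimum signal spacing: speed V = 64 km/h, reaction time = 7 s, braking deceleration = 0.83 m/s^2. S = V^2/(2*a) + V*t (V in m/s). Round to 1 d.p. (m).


V = 64 / 3.6 = 17.7778 m/s
Braking distance = 17.7778^2 / (2*0.83) = 190.3912 m
Sighting distance = 17.7778 * 7 = 124.4444 m
S = 190.3912 + 124.4444 = 314.8 m

314.8


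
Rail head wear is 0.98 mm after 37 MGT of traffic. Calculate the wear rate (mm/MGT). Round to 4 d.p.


Wear rate = total wear / cumulative tonnage
Rate = 0.98 / 37
Rate = 0.0265 mm/MGT

0.0265


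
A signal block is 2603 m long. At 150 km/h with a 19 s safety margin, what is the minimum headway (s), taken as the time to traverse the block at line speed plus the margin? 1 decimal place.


V = 150 / 3.6 = 41.6667 m/s
Block traversal time = 2603 / 41.6667 = 62.472 s
Headway = 62.472 + 19
Headway = 81.5 s

81.5


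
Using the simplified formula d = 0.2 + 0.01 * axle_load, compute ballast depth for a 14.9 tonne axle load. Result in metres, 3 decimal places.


d = 0.2 + 0.01 * 14.9
d = 0.2 + 0.149
d = 0.349 m

0.349


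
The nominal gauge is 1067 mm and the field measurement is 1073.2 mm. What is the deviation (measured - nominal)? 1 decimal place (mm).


Deviation = measured - nominal
Deviation = 1073.2 - 1067
Deviation = 6.2 mm

6.2


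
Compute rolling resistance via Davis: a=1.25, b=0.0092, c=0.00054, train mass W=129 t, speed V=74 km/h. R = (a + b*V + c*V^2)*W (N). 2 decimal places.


b*V = 0.0092 * 74 = 0.6808
c*V^2 = 0.00054 * 5476 = 2.95704
R_per_t = 1.25 + 0.6808 + 2.95704 = 4.88784 N/t
R_total = 4.88784 * 129 = 630.53 N

630.53


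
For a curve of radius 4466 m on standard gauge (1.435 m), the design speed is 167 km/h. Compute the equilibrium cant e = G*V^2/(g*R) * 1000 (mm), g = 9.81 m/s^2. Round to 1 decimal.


Convert speed: V = 167 / 3.6 = 46.3889 m/s
Apply formula: e = 1.435 * 46.3889^2 / (9.81 * 4466)
e = 1.435 * 2151.929 / 43811.46
e = 0.070484 m = 70.5 mm

70.5


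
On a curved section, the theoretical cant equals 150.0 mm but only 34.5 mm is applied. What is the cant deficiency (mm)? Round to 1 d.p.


Cant deficiency = equilibrium cant - actual cant
CD = 150.0 - 34.5
CD = 115.5 mm

115.5


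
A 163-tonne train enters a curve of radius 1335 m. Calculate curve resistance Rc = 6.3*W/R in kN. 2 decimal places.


Rc = 6.3 * W / R
Rc = 6.3 * 163 / 1335
Rc = 1026.9 / 1335
Rc = 0.77 kN

0.77


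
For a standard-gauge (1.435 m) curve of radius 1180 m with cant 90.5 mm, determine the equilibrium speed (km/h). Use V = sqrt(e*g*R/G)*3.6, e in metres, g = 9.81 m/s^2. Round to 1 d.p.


Convert cant: e = 90.5 mm = 0.0905 m
V_ms = sqrt(0.0905 * 9.81 * 1180 / 1.435)
V_ms = sqrt(730.041742) = 27.0193 m/s
V = 27.0193 * 3.6 = 97.3 km/h

97.3


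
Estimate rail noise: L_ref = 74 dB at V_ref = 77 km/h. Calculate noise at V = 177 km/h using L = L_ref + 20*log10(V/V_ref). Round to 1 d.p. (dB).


V/V_ref = 177 / 77 = 2.298701
log10(2.298701) = 0.361483
20 * 0.361483 = 7.2297
L = 74 + 7.2297 = 81.2 dB

81.2


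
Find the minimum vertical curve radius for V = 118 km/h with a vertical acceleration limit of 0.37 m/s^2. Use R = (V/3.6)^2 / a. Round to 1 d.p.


Convert speed: V = 118 / 3.6 = 32.7778 m/s
V^2 = 1074.3827 m^2/s^2
R_v = 1074.3827 / 0.37
R_v = 2903.7 m

2903.7


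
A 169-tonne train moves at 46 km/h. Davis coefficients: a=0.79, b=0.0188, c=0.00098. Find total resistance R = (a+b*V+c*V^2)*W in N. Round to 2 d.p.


b*V = 0.0188 * 46 = 0.8648
c*V^2 = 0.00098 * 2116 = 2.07368
R_per_t = 0.79 + 0.8648 + 2.07368 = 3.72848 N/t
R_total = 3.72848 * 169 = 630.11 N

630.11


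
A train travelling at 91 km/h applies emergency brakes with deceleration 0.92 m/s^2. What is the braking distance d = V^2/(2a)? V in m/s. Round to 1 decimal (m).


Convert speed: V = 91 / 3.6 = 25.2778 m/s
V^2 = 638.966
d = 638.966 / (2 * 0.92)
d = 638.966 / 1.84
d = 347.3 m

347.3


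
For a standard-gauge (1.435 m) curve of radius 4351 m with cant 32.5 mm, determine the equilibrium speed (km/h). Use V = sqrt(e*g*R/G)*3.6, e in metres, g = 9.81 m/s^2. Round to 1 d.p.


Convert cant: e = 32.5 mm = 0.0325 m
V_ms = sqrt(0.0325 * 9.81 * 4351 / 1.435)
V_ms = sqrt(966.695174) = 31.0917 m/s
V = 31.0917 * 3.6 = 111.9 km/h

111.9


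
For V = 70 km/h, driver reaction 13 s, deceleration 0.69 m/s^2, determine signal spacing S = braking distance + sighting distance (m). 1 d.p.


V = 70 / 3.6 = 19.4444 m/s
Braking distance = 19.4444^2 / (2*0.69) = 273.9757 m
Sighting distance = 19.4444 * 13 = 252.7778 m
S = 273.9757 + 252.7778 = 526.8 m

526.8


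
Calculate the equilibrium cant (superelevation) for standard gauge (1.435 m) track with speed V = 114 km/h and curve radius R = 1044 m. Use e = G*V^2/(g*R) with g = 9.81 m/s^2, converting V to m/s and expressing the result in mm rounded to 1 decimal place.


Convert speed: V = 114 / 3.6 = 31.6667 m/s
Apply formula: e = 1.435 * 31.6667^2 / (9.81 * 1044)
e = 1.435 * 1002.7778 / 10241.64
e = 0.140503 m = 140.5 mm

140.5


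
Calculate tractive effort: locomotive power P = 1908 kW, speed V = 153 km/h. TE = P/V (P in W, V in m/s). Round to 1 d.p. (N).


Convert: P = 1908 kW = 1908000 W
V = 153 / 3.6 = 42.5 m/s
TE = 1908000 / 42.5
TE = 44894.1 N

44894.1


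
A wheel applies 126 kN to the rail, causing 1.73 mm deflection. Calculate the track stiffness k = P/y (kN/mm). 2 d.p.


Track stiffness k = P / y
k = 126 / 1.73
k = 72.83 kN/mm

72.83


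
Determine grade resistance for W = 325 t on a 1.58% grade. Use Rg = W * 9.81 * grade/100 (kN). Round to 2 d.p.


Rg = W * 9.81 * grade / 100
Rg = 325 * 9.81 * 1.58 / 100
Rg = 3188.25 * 0.0158
Rg = 50.37 kN

50.37


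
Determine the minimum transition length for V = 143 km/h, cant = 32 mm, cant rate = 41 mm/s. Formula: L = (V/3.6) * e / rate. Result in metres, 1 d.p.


Convert speed: V = 143 / 3.6 = 39.7222 m/s
L = 39.7222 * 32 / 41
L = 1271.1111 / 41
L = 31.0 m

31.0


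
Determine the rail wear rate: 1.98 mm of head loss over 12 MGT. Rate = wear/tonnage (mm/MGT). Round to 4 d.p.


Wear rate = total wear / cumulative tonnage
Rate = 1.98 / 12
Rate = 0.1650 mm/MGT

0.1650


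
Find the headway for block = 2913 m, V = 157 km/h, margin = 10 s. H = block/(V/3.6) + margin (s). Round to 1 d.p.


V = 157 / 3.6 = 43.6111 m/s
Block traversal time = 2913 / 43.6111 = 66.7949 s
Headway = 66.7949 + 10
Headway = 76.8 s

76.8
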